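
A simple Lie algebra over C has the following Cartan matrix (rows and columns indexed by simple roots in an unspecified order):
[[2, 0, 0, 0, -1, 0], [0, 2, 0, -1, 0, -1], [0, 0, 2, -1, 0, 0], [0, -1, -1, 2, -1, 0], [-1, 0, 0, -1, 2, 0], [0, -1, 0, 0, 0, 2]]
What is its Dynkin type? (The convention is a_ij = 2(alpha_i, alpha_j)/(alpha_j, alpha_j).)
The matrix has rank 6 with 2's on the diagonal. Reading the off-diagonal entries as Dynkin edges (a single edge where a_ij = a_ji = -1; a double or triple edge where a_ij * a_ji = 2 or 3), the diagram is a chain of 5 nodes with one extra node attached to the third node from one end (E_6). One simple-root ordering that puts it in standard form is (alpha_6, alpha_3, alpha_2, alpha_4, alpha_5, alpha_1). So the algebra is type E_6.

E6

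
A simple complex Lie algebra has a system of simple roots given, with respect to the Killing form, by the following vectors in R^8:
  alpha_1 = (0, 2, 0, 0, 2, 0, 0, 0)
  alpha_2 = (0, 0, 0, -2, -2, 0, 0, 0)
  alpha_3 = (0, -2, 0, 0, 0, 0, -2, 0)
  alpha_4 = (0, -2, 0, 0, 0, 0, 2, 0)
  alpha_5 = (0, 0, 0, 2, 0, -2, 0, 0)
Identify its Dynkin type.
D5

Compute the Cartan integers a_ij = 2(alpha_i, alpha_j)/(alpha_j, alpha_j); the resulting 5x5 Cartan matrix is
[[2, -1, -1, -1, 0], [-1, 2, 0, 0, -1], [-1, 0, 2, 0, 0], [-1, 0, 0, 2, 0], [0, -1, 0, 0, 2]].
All simple roots have the same length, so the diagram is simply laced. The associated Dynkin diagram is a chain of 3 nodes with a fork of two nodes at one end (D_5), so the type is D_5 (the algebra so(10)).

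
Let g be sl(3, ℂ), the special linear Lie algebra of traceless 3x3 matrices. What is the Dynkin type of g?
This is sl(3), which has dimension 3^2 - 1 = 8 and rank 3 - 1 = 2 (a Cartan subalgebra is the diagonal traceless matrices). In the classification of classical Lie algebras, the special linear algebra sl(n+1) has type A_n; here n = 2, so the Dynkin diagram is a chain of 2 nodes with single edges (A_2). Hence the type is A_2.

A_2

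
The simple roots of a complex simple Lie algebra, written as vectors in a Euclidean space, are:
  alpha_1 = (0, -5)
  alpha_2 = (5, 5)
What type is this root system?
Compute the Cartan integers a_ij = 2(alpha_i, alpha_j)/(alpha_j, alpha_j); the resulting 2x2 Cartan matrix is
[[2, -1], [-2, 2]].
The roots have two lengths (squared-length ratio 2:1); the short ones are alpha_{1}. The associated Dynkin diagram is a chain of 2 nodes with a double edge at one end; the terminal node there is the unique short simple root (B_2), so the type is B_2 (the algebra so(5)).

B_2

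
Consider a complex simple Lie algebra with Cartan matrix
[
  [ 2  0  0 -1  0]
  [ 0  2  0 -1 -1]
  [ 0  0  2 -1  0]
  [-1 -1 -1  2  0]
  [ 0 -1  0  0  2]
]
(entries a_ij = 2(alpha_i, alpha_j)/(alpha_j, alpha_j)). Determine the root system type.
D_5 (so(10))

The matrix has rank 5 with 2's on the diagonal. Reading the off-diagonal entries as Dynkin edges (a single edge where a_ij = a_ji = -1; a double or triple edge where a_ij * a_ji = 2 or 3), the diagram is a chain of 3 nodes with a fork of two nodes at one end (D_5). One simple-root ordering that puts it in standard form is (alpha_5, alpha_2, alpha_4, alpha_3, alpha_1). So the algebra is type D_5, i.e. so(10).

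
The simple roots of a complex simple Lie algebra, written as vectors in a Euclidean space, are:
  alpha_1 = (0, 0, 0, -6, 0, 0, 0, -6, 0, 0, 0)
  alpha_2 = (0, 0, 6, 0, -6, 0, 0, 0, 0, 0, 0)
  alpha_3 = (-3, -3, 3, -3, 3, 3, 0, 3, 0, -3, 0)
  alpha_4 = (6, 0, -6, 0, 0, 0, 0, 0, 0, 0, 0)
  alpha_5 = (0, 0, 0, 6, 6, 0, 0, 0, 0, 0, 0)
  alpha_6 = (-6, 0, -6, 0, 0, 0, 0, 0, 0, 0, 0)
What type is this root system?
Compute the Cartan integers a_ij = 2(alpha_i, alpha_j)/(alpha_j, alpha_j); the resulting 6x6 Cartan matrix is
[[2, 0, 0, 0, -1, 0], [0, 2, 0, -1, -1, -1], [0, 0, 2, -1, 0, 0], [0, -1, -1, 2, 0, 0], [-1, -1, 0, 0, 2, 0], [0, -1, 0, 0, 0, 2]].
All simple roots have the same length, so the diagram is simply laced. The associated Dynkin diagram is a chain of 5 nodes with one extra node attached to the third node from one end (E_6), so the type is E_6.

type E_6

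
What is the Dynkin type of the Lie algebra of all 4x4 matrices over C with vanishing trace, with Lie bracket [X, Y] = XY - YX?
This is sl(4), which has dimension 4^2 - 1 = 15 and rank 4 - 1 = 3 (a Cartan subalgebra is the diagonal traceless matrices). In the classification of classical Lie algebras, the special linear algebra sl(n+1) has type A_n; here n = 3, so the Dynkin diagram is a chain of 3 nodes with single edges (A_3). Hence the type is A_3.

A_3 (sl(4))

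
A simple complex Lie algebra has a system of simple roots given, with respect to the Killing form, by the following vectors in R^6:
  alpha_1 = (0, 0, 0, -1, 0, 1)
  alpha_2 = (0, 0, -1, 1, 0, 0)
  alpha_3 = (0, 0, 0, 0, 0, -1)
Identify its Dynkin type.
Compute the Cartan integers a_ij = 2(alpha_i, alpha_j)/(alpha_j, alpha_j); the resulting 3x3 Cartan matrix is
[[2, -1, -2], [-1, 2, 0], [-1, 0, 2]].
The roots have two lengths (squared-length ratio 2:1); the short ones are alpha_{3}. The associated Dynkin diagram is a chain of 3 nodes with a double edge at one end; the terminal node there is the unique short simple root (B_3), so the type is B_3 (the algebra so(7)).

B_3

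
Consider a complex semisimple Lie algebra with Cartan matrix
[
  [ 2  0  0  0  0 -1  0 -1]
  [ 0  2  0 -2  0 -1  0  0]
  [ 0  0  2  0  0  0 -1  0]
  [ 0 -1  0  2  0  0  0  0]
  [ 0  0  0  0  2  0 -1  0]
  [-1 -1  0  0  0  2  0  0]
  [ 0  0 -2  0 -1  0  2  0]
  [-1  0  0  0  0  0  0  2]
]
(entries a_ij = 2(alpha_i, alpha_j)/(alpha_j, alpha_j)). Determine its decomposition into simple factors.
type B_3 + type B_5

The diagram associated to this matrix has two connected components: the simple roots {alpha_3, alpha_5, alpha_7} form a chain of 3 nodes with a double edge at one end; the terminal node there is the unique short simple root (B_3), and {alpha_1, alpha_2, alpha_4, alpha_6, alpha_8} form a chain of 5 nodes with a double edge at one end; the terminal node there is the unique short simple root (B_5). A semisimple Lie algebra decomposes uniquely as the direct sum of simple ideals, one per connected component of its Dynkin diagram, so g ≅ B_3 ⊕ B_5 (dimension 21 + 55 = 76).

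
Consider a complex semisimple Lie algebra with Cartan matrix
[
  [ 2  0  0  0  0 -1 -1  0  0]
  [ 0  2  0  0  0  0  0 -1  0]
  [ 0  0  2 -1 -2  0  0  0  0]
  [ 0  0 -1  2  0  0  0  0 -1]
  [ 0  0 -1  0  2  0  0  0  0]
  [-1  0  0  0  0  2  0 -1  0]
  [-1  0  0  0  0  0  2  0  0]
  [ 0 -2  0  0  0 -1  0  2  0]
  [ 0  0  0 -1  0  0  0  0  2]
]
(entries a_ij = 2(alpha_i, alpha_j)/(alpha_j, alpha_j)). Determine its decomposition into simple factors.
B4 ⊕ B5

The diagram associated to this matrix has two connected components: the simple roots {alpha_3, alpha_4, alpha_5, alpha_9} form a chain of 4 nodes with a double edge at one end; the terminal node there is the unique short simple root (B_4), and {alpha_1, alpha_2, alpha_6, alpha_7, alpha_8} form a chain of 5 nodes with a double edge at one end; the terminal node there is the unique short simple root (B_5). A semisimple Lie algebra decomposes uniquely as the direct sum of simple ideals, one per connected component of its Dynkin diagram, so g ≅ B_4 ⊕ B_5 (dimension 36 + 55 = 91).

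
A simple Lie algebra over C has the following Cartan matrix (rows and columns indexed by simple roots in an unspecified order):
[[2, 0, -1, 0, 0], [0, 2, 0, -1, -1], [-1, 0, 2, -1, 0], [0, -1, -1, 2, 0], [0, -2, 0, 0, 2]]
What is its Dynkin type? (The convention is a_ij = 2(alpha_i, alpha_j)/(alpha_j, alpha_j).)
The matrix has rank 5 with 2's on the diagonal. Reading the off-diagonal entries as Dynkin edges (a single edge where a_ij = a_ji = -1; a double or triple edge where a_ij * a_ji = 2 or 3), the diagram is a chain of 5 nodes with a double edge at one end; the terminal node there is the unique long simple root (C_5). One simple-root ordering that puts it in standard form is (alpha_1, alpha_3, alpha_4, alpha_2, alpha_5). So the algebra is type C_5, i.e. sp(10).

C_5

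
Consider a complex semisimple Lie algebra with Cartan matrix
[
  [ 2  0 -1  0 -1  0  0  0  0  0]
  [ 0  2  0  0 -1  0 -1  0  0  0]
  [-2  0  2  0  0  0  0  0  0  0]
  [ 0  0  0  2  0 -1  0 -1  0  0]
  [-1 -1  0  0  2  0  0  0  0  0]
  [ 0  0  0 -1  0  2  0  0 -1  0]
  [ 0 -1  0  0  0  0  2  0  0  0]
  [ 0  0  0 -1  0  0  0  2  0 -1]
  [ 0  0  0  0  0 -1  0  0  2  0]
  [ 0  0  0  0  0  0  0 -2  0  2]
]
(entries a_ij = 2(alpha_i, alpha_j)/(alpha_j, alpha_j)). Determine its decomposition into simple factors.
The diagram associated to this matrix has two connected components: the simple roots {alpha_4, alpha_6, alpha_8, alpha_9, alpha_10} form a chain of 5 nodes with a double edge at one end; the terminal node there is the unique long simple root (C_5), and {alpha_1, alpha_2, alpha_3, alpha_5, alpha_7} form a chain of 5 nodes with a double edge at one end; the terminal node there is the unique long simple root (C_5). A semisimple Lie algebra decomposes uniquely as the direct sum of simple ideals, one per connected component of its Dynkin diagram, so g ≅ C_5 ⊕ C_5 (dimension 55 + 55 = 110).

C5 + C5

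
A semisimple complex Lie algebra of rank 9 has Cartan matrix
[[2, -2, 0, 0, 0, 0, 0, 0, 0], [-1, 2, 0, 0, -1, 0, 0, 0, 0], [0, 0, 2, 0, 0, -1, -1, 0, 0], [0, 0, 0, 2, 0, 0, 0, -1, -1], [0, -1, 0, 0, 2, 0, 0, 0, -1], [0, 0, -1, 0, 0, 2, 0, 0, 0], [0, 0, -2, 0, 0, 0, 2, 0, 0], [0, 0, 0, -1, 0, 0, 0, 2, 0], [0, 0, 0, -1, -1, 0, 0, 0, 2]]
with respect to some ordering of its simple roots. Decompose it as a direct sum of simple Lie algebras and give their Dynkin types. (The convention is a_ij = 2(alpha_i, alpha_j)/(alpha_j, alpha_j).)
The diagram associated to this matrix has two connected components: the simple roots {alpha_3, alpha_6, alpha_7} form a chain of 3 nodes with a double edge at one end; the terminal node there is the unique long simple root (C_3), and {alpha_1, alpha_2, alpha_4, alpha_5, alpha_8, alpha_9} form a chain of 6 nodes with a double edge at one end; the terminal node there is the unique long simple root (C_6). A semisimple Lie algebra decomposes uniquely as the direct sum of simple ideals, one per connected component of its Dynkin diagram, so g ≅ C_3 ⊕ C_6 (dimension 21 + 78 = 99).

C_3 + C_6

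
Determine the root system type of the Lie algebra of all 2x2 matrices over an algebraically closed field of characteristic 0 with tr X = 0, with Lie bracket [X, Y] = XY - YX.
type A_1

This is sl(2), which has dimension 2^2 - 1 = 3 and rank 2 - 1 = 1 (a Cartan subalgebra is the diagonal traceless matrices). In the classification of classical Lie algebras, the special linear algebra sl(n+1) has type A_n; here n = 1, so the Dynkin diagram is a chain of 1 nodes with single edges (A_1). Hence the type is A_1.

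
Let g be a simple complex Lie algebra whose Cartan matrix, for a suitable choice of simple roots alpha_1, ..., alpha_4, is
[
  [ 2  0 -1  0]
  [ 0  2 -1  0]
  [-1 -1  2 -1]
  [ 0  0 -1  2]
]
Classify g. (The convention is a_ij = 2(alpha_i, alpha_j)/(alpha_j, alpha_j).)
The matrix has rank 4 with 2's on the diagonal. Reading the off-diagonal entries as Dynkin edges (a single edge where a_ij = a_ji = -1; a double or triple edge where a_ij * a_ji = 2 or 3), the diagram is a chain of 2 nodes with a fork of two nodes at one end (D_4). One simple-root ordering that puts it in standard form is (alpha_2, alpha_3, alpha_1, alpha_4). So the algebra is type D_4, i.e. so(8).

D_4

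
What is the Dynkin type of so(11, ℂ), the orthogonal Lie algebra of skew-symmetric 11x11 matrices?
This is so(11) with 11 odd, which has dimension 11(11-1)/2 = 55 and rank (11-1)/2 = 5. In the classification of classical Lie algebras, the orthogonal algebra so(2n+1) in an odd number of variables has type B_n; here n = 5, so the Dynkin diagram is a chain of 5 nodes with a double edge at one end; the terminal node there is the unique short simple root (B_5). Hence the type is B_5.

B5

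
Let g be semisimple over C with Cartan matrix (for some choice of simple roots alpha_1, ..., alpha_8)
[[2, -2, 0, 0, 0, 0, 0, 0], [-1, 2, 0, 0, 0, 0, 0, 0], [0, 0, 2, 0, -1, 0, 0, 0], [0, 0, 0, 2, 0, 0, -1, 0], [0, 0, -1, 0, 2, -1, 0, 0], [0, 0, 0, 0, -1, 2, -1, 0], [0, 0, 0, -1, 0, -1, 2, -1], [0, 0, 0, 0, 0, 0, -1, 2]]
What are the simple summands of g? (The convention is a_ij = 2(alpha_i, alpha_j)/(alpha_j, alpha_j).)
B_2 (so(5)) + D_6 (so(12))

The diagram associated to this matrix has two connected components: the simple roots {alpha_1, alpha_2} form a chain of 2 nodes with a double edge at one end; the terminal node there is the unique short simple root (B_2), and {alpha_3, alpha_4, alpha_5, alpha_6, alpha_7, alpha_8} form a chain of 4 nodes with a fork of two nodes at one end (D_6). A semisimple Lie algebra decomposes uniquely as the direct sum of simple ideals, one per connected component of its Dynkin diagram, so g ≅ B_2 ⊕ D_6 (dimension 10 + 66 = 76).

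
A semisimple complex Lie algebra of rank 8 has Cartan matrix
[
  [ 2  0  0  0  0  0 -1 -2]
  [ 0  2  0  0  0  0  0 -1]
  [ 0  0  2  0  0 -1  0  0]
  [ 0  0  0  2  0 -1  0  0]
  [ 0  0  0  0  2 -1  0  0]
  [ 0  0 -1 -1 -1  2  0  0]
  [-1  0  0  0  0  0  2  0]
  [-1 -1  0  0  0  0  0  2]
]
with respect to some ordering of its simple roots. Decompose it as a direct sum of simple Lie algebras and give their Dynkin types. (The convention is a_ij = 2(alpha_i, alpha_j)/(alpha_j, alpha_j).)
The diagram associated to this matrix has two connected components: the simple roots {alpha_3, alpha_4, alpha_5, alpha_6} form a chain of 2 nodes with a fork of two nodes at one end (D_4), and {alpha_1, alpha_2, alpha_7, alpha_8} form a chain of 4 nodes with a double edge between the middle two (F_4). A semisimple Lie algebra decomposes uniquely as the direct sum of simple ideals, one per connected component of its Dynkin diagram, so g ≅ D_4 ⊕ F_4 (dimension 28 + 52 = 80).

D_4 + F_4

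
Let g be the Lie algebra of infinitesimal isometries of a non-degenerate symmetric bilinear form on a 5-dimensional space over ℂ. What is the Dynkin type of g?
B2

This is so(5) with 5 odd, which has dimension 5(5-1)/2 = 10 and rank (5-1)/2 = 2. In the classification of classical Lie algebras, the orthogonal algebra so(2n+1) in an odd number of variables has type B_n; here n = 2, so the Dynkin diagram is a chain of 2 nodes with a double edge at one end; the terminal node there is the unique short simple root (B_2). Hence the type is B_2.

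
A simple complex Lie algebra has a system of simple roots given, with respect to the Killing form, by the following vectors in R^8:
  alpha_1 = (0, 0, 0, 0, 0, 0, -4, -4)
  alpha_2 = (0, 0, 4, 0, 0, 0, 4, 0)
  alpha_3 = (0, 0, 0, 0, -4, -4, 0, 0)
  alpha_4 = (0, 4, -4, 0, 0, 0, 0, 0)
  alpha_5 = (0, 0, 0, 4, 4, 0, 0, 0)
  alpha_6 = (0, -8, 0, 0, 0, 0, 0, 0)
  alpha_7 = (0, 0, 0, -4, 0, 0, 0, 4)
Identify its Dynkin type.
Compute the Cartan integers a_ij = 2(alpha_i, alpha_j)/(alpha_j, alpha_j); the resulting 7x7 Cartan matrix is
[[2, -1, 0, 0, 0, 0, -1], [-1, 2, 0, -1, 0, 0, 0], [0, 0, 2, 0, -1, 0, 0], [0, -1, 0, 2, 0, -1, 0], [0, 0, -1, 0, 2, 0, -1], [0, 0, 0, -2, 0, 2, 0], [-1, 0, 0, 0, -1, 0, 2]].
The roots have two lengths (squared-length ratio 2:1); the short ones are alpha_{1,2,3,4,5,7}. The associated Dynkin diagram is a chain of 7 nodes with a double edge at one end; the terminal node there is the unique long simple root (C_7), so the type is C_7 (the algebra sp(14)).

C_7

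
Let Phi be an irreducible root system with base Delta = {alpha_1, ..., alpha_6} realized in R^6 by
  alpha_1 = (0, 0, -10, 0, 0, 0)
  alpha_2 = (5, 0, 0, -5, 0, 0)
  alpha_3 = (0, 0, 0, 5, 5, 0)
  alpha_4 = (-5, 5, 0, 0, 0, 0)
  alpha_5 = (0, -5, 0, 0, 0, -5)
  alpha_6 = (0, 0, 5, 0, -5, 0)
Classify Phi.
Compute the Cartan integers a_ij = 2(alpha_i, alpha_j)/(alpha_j, alpha_j); the resulting 6x6 Cartan matrix is
[[2, 0, 0, 0, 0, -2], [0, 2, -1, -1, 0, 0], [0, -1, 2, 0, 0, -1], [0, -1, 0, 2, -1, 0], [0, 0, 0, -1, 2, 0], [-1, 0, -1, 0, 0, 2]].
The roots have two lengths (squared-length ratio 2:1); the short ones are alpha_{2,3,4,5,6}. The associated Dynkin diagram is a chain of 6 nodes with a double edge at one end; the terminal node there is the unique long simple root (C_6), so the type is C_6 (the algebra sp(12)).

C_6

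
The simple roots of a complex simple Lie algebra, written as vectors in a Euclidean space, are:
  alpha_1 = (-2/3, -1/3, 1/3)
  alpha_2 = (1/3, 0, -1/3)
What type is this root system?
Compute the Cartan integers a_ij = 2(alpha_i, alpha_j)/(alpha_j, alpha_j); the resulting 2x2 Cartan matrix is
[[2, -3], [-1, 2]].
The roots have two lengths (squared-length ratio 3:1); the short ones are alpha_{2}. The associated Dynkin diagram is two nodes joined by a triple edge (G_2), so the type is G_2.

G_2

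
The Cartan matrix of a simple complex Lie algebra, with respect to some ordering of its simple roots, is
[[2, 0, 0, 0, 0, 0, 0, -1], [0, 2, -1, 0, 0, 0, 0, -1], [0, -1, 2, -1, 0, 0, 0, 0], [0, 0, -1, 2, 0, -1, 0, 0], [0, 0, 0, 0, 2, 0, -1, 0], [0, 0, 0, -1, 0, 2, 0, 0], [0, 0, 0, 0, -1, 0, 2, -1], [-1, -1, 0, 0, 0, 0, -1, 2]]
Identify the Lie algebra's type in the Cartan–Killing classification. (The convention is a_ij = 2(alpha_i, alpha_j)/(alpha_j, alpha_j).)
The matrix has rank 8 with 2's on the diagonal. Reading the off-diagonal entries as Dynkin edges (a single edge where a_ij = a_ji = -1; a double or triple edge where a_ij * a_ji = 2 or 3), the diagram is a chain of 7 nodes with one extra node attached to the third node from one end (E_8). One simple-root ordering that puts it in standard form is (alpha_5, alpha_1, alpha_7, alpha_8, alpha_2, alpha_3, alpha_4, alpha_6). So the algebra is type E_8.

type E_8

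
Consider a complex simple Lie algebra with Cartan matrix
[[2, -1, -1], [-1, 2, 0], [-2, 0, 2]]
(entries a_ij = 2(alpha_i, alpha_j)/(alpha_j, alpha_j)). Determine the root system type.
The matrix has rank 3 with 2's on the diagonal. Reading the off-diagonal entries as Dynkin edges (a single edge where a_ij = a_ji = -1; a double or triple edge where a_ij * a_ji = 2 or 3), the diagram is a chain of 3 nodes with a double edge at one end; the terminal node there is the unique long simple root (C_3). One simple-root ordering that puts it in standard form is (alpha_2, alpha_1, alpha_3). So the algebra is type C_3, i.e. sp(6).

C3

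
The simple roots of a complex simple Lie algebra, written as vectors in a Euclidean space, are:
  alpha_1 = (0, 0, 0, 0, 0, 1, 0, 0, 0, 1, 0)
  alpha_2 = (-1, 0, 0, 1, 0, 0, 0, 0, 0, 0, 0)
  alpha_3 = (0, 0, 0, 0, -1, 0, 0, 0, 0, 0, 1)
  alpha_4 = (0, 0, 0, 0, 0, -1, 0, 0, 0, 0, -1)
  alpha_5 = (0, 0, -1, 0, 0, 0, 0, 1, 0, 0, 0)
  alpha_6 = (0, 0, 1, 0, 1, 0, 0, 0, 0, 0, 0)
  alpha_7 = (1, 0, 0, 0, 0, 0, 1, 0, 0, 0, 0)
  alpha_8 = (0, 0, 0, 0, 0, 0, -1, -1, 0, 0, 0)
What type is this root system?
A8

Compute the Cartan integers a_ij = 2(alpha_i, alpha_j)/(alpha_j, alpha_j); the resulting 8x8 Cartan matrix is
[[2, 0, 0, -1, 0, 0, 0, 0], [0, 2, 0, 0, 0, 0, -1, 0], [0, 0, 2, -1, 0, -1, 0, 0], [-1, 0, -1, 2, 0, 0, 0, 0], [0, 0, 0, 0, 2, -1, 0, -1], [0, 0, -1, 0, -1, 2, 0, 0], [0, -1, 0, 0, 0, 0, 2, -1], [0, 0, 0, 0, -1, 0, -1, 2]].
All simple roots have the same length, so the diagram is simply laced. The associated Dynkin diagram is a chain of 8 nodes with single edges (A_8), so the type is A_8 (the algebra sl(9)).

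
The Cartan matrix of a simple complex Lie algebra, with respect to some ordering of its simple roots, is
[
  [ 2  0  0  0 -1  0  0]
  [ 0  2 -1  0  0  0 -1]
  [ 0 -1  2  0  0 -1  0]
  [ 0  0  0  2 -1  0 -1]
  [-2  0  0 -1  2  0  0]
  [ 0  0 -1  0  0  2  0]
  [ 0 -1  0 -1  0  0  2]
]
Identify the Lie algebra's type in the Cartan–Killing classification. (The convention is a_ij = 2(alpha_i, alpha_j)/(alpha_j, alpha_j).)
The matrix has rank 7 with 2's on the diagonal. Reading the off-diagonal entries as Dynkin edges (a single edge where a_ij = a_ji = -1; a double or triple edge where a_ij * a_ji = 2 or 3), the diagram is a chain of 7 nodes with a double edge at one end; the terminal node there is the unique short simple root (B_7). One simple-root ordering that puts it in standard form is (alpha_6, alpha_3, alpha_2, alpha_7, alpha_4, alpha_5, alpha_1). So the algebra is type B_7, i.e. so(15).

B_7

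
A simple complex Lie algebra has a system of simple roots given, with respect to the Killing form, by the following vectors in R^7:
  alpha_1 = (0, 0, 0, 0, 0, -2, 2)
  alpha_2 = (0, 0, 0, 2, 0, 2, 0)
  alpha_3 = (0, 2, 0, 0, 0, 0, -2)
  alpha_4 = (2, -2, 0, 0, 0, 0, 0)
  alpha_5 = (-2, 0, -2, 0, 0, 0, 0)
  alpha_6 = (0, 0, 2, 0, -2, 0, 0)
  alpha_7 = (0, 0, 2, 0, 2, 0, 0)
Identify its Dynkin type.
Compute the Cartan integers a_ij = 2(alpha_i, alpha_j)/(alpha_j, alpha_j); the resulting 7x7 Cartan matrix is
[[2, -1, -1, 0, 0, 0, 0], [-1, 2, 0, 0, 0, 0, 0], [-1, 0, 2, -1, 0, 0, 0], [0, 0, -1, 2, -1, 0, 0], [0, 0, 0, -1, 2, -1, -1], [0, 0, 0, 0, -1, 2, 0], [0, 0, 0, 0, -1, 0, 2]].
All simple roots have the same length, so the diagram is simply laced. The associated Dynkin diagram is a chain of 5 nodes with a fork of two nodes at one end (D_7), so the type is D_7 (the algebra so(14)).

D_7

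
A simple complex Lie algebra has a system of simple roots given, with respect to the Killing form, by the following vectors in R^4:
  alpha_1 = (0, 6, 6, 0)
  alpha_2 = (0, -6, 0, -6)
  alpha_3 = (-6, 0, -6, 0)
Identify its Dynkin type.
A_3 (sl(4))

Compute the Cartan integers a_ij = 2(alpha_i, alpha_j)/(alpha_j, alpha_j); the resulting 3x3 Cartan matrix is
[[2, -1, -1], [-1, 2, 0], [-1, 0, 2]].
All simple roots have the same length, so the diagram is simply laced. The associated Dynkin diagram is a chain of 3 nodes with single edges (A_3), so the type is A_3 (the algebra sl(4)).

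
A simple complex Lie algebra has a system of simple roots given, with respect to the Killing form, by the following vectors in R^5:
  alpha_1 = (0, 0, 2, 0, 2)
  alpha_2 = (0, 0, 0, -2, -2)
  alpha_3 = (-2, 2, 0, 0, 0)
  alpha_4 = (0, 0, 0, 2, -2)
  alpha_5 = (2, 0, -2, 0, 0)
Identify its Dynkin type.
Compute the Cartan integers a_ij = 2(alpha_i, alpha_j)/(alpha_j, alpha_j); the resulting 5x5 Cartan matrix is
[[2, -1, 0, -1, -1], [-1, 2, 0, 0, 0], [0, 0, 2, 0, -1], [-1, 0, 0, 2, 0], [-1, 0, -1, 0, 2]].
All simple roots have the same length, so the diagram is simply laced. The associated Dynkin diagram is a chain of 3 nodes with a fork of two nodes at one end (D_5), so the type is D_5 (the algebra so(10)).

D_5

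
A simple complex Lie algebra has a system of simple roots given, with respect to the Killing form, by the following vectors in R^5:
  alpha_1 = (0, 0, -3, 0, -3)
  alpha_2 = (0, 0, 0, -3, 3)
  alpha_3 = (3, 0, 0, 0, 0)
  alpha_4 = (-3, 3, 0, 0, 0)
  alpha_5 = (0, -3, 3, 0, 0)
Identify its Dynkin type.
Compute the Cartan integers a_ij = 2(alpha_i, alpha_j)/(alpha_j, alpha_j); the resulting 5x5 Cartan matrix is
[[2, -1, 0, 0, -1], [-1, 2, 0, 0, 0], [0, 0, 2, -1, 0], [0, 0, -2, 2, -1], [-1, 0, 0, -1, 2]].
The roots have two lengths (squared-length ratio 2:1); the short ones are alpha_{3}. The associated Dynkin diagram is a chain of 5 nodes with a double edge at one end; the terminal node there is the unique short simple root (B_5), so the type is B_5 (the algebra so(11)).

B_5 (so(11))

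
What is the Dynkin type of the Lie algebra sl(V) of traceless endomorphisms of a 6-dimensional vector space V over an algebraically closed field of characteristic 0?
A_5

This is sl(6), which has dimension 6^2 - 1 = 35 and rank 6 - 1 = 5 (a Cartan subalgebra is the diagonal traceless matrices). In the classification of classical Lie algebras, the special linear algebra sl(n+1) has type A_n; here n = 5, so the Dynkin diagram is a chain of 5 nodes with single edges (A_5). Hence the type is A_5.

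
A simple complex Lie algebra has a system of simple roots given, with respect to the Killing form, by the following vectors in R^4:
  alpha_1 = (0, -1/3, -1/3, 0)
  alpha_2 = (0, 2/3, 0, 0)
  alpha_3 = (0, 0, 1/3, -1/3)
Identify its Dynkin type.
C_3

Compute the Cartan integers a_ij = 2(alpha_i, alpha_j)/(alpha_j, alpha_j); the resulting 3x3 Cartan matrix is
[[2, -1, -1], [-2, 2, 0], [-1, 0, 2]].
The roots have two lengths (squared-length ratio 2:1); the short ones are alpha_{1,3}. The associated Dynkin diagram is a chain of 3 nodes with a double edge at one end; the terminal node there is the unique long simple root (C_3), so the type is C_3 (the algebra sp(6)).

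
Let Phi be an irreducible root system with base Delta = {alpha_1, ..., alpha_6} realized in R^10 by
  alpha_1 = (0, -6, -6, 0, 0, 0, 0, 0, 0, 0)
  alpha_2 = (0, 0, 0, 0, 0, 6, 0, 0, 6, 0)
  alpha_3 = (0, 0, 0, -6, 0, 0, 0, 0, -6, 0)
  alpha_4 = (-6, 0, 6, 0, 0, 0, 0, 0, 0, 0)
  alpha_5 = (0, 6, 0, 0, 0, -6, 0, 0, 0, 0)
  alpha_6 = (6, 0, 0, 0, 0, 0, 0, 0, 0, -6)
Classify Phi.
Compute the Cartan integers a_ij = 2(alpha_i, alpha_j)/(alpha_j, alpha_j); the resulting 6x6 Cartan matrix is
[[2, 0, 0, -1, -1, 0], [0, 2, -1, 0, -1, 0], [0, -1, 2, 0, 0, 0], [-1, 0, 0, 2, 0, -1], [-1, -1, 0, 0, 2, 0], [0, 0, 0, -1, 0, 2]].
All simple roots have the same length, so the diagram is simply laced. The associated Dynkin diagram is a chain of 6 nodes with single edges (A_6), so the type is A_6 (the algebra sl(7)).

A6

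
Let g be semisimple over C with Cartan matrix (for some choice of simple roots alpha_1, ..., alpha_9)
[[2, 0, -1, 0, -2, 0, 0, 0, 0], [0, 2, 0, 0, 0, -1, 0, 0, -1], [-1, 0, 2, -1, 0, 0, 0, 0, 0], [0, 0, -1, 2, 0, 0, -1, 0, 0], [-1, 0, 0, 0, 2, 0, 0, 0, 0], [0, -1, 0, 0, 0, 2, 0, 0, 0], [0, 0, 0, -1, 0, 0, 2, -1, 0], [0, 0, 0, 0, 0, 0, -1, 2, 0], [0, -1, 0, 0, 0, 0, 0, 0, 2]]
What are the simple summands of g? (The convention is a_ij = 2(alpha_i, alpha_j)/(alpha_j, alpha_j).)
The diagram associated to this matrix has two connected components: the simple roots {alpha_2, alpha_6, alpha_9} form a chain of 3 nodes with single edges (A_3), and {alpha_1, alpha_3, alpha_4, alpha_5, alpha_7, alpha_8} form a chain of 6 nodes with a double edge at one end; the terminal node there is the unique short simple root (B_6). A semisimple Lie algebra decomposes uniquely as the direct sum of simple ideals, one per connected component of its Dynkin diagram, so g ≅ A_3 ⊕ B_6 (dimension 15 + 78 = 93).

A_3 (sl(4)) + B_6 (so(13))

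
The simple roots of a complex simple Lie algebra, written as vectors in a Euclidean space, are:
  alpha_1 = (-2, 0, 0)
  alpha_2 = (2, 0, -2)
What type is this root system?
B_2

Compute the Cartan integers a_ij = 2(alpha_i, alpha_j)/(alpha_j, alpha_j); the resulting 2x2 Cartan matrix is
[[2, -1], [-2, 2]].
The roots have two lengths (squared-length ratio 2:1); the short ones are alpha_{1}. The associated Dynkin diagram is a chain of 2 nodes with a double edge at one end; the terminal node there is the unique short simple root (B_2), so the type is B_2 (the algebra so(5)).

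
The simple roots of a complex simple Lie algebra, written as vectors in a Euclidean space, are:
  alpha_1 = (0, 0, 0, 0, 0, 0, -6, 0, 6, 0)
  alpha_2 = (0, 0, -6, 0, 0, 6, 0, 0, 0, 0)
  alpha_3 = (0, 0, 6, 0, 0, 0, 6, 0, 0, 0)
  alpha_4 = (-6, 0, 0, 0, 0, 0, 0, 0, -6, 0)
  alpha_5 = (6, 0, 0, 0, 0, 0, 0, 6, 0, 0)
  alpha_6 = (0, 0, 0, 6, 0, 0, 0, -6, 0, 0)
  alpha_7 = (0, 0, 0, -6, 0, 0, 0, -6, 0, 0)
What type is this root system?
Compute the Cartan integers a_ij = 2(alpha_i, alpha_j)/(alpha_j, alpha_j); the resulting 7x7 Cartan matrix is
[[2, 0, -1, -1, 0, 0, 0], [0, 2, -1, 0, 0, 0, 0], [-1, -1, 2, 0, 0, 0, 0], [-1, 0, 0, 2, -1, 0, 0], [0, 0, 0, -1, 2, -1, -1], [0, 0, 0, 0, -1, 2, 0], [0, 0, 0, 0, -1, 0, 2]].
All simple roots have the same length, so the diagram is simply laced. The associated Dynkin diagram is a chain of 5 nodes with a fork of two nodes at one end (D_7), so the type is D_7 (the algebra so(14)).

type D_7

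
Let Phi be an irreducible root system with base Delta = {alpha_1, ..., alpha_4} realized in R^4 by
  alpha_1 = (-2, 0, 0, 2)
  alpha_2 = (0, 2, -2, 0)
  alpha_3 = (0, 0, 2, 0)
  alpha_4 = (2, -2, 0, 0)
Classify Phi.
B4

Compute the Cartan integers a_ij = 2(alpha_i, alpha_j)/(alpha_j, alpha_j); the resulting 4x4 Cartan matrix is
[[2, 0, 0, -1], [0, 2, -2, -1], [0, -1, 2, 0], [-1, -1, 0, 2]].
The roots have two lengths (squared-length ratio 2:1); the short ones are alpha_{3}. The associated Dynkin diagram is a chain of 4 nodes with a double edge at one end; the terminal node there is the unique short simple root (B_4), so the type is B_4 (the algebra so(9)).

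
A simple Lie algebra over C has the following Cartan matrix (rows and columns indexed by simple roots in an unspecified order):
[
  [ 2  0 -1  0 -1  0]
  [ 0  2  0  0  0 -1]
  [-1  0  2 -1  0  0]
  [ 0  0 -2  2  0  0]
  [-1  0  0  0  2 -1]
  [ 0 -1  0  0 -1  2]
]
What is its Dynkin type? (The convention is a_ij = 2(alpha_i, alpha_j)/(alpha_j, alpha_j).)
C_6 (sp(12))

The matrix has rank 6 with 2's on the diagonal. Reading the off-diagonal entries as Dynkin edges (a single edge where a_ij = a_ji = -1; a double or triple edge where a_ij * a_ji = 2 or 3), the diagram is a chain of 6 nodes with a double edge at one end; the terminal node there is the unique long simple root (C_6). One simple-root ordering that puts it in standard form is (alpha_2, alpha_6, alpha_5, alpha_1, alpha_3, alpha_4). So the algebra is type C_6, i.e. sp(12).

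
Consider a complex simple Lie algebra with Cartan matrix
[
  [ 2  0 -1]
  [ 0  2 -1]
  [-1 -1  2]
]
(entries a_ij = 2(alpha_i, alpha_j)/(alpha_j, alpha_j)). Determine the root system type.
A_3 (sl(4))

The matrix has rank 3 with 2's on the diagonal. Reading the off-diagonal entries as Dynkin edges (a single edge where a_ij = a_ji = -1; a double or triple edge where a_ij * a_ji = 2 or 3), the diagram is a chain of 3 nodes with single edges (A_3). One simple-root ordering that puts it in standard form is (alpha_2, alpha_3, alpha_1). So the algebra is type A_3, i.e. sl(4).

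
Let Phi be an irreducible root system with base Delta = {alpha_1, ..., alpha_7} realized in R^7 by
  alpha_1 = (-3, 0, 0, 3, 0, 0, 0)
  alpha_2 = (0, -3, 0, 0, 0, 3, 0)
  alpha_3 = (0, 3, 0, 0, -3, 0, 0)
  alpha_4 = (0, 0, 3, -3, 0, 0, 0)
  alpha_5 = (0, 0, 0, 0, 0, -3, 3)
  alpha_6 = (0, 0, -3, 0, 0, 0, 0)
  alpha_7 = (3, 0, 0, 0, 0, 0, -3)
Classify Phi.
B7

Compute the Cartan integers a_ij = 2(alpha_i, alpha_j)/(alpha_j, alpha_j); the resulting 7x7 Cartan matrix is
[[2, 0, 0, -1, 0, 0, -1], [0, 2, -1, 0, -1, 0, 0], [0, -1, 2, 0, 0, 0, 0], [-1, 0, 0, 2, 0, -2, 0], [0, -1, 0, 0, 2, 0, -1], [0, 0, 0, -1, 0, 2, 0], [-1, 0, 0, 0, -1, 0, 2]].
The roots have two lengths (squared-length ratio 2:1); the short ones are alpha_{6}. The associated Dynkin diagram is a chain of 7 nodes with a double edge at one end; the terminal node there is the unique short simple root (B_7), so the type is B_7 (the algebra so(15)).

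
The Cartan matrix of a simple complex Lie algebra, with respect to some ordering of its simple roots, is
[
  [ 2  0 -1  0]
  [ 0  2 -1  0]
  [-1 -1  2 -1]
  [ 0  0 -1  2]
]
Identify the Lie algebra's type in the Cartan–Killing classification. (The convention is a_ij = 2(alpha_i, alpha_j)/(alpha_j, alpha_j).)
The matrix has rank 4 with 2's on the diagonal. Reading the off-diagonal entries as Dynkin edges (a single edge where a_ij = a_ji = -1; a double or triple edge where a_ij * a_ji = 2 or 3), the diagram is a chain of 2 nodes with a fork of two nodes at one end (D_4). One simple-root ordering that puts it in standard form is (alpha_2, alpha_3, alpha_4, alpha_1). So the algebra is type D_4, i.e. so(8).

type D_4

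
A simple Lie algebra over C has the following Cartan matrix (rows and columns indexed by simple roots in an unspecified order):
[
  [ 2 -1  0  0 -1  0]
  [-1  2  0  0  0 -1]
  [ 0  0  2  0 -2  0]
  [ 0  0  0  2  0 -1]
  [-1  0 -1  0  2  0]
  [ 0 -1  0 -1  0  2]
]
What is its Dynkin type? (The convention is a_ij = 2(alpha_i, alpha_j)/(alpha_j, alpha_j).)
The matrix has rank 6 with 2's on the diagonal. Reading the off-diagonal entries as Dynkin edges (a single edge where a_ij = a_ji = -1; a double or triple edge where a_ij * a_ji = 2 or 3), the diagram is a chain of 6 nodes with a double edge at one end; the terminal node there is the unique long simple root (C_6). One simple-root ordering that puts it in standard form is (alpha_4, alpha_6, alpha_2, alpha_1, alpha_5, alpha_3). So the algebra is type C_6, i.e. sp(12).

C_6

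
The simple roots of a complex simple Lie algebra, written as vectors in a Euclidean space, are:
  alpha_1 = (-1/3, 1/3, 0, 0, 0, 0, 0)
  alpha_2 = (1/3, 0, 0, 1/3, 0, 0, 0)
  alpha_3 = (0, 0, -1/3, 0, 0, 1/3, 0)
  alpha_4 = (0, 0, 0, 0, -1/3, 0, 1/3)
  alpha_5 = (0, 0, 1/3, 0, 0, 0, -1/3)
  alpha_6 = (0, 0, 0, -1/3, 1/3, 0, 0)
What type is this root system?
Compute the Cartan integers a_ij = 2(alpha_i, alpha_j)/(alpha_j, alpha_j); the resulting 6x6 Cartan matrix is
[[2, -1, 0, 0, 0, 0], [-1, 2, 0, 0, 0, -1], [0, 0, 2, 0, -1, 0], [0, 0, 0, 2, -1, -1], [0, 0, -1, -1, 2, 0], [0, -1, 0, -1, 0, 2]].
All simple roots have the same length, so the diagram is simply laced. The associated Dynkin diagram is a chain of 6 nodes with single edges (A_6), so the type is A_6 (the algebra sl(7)).

type A_6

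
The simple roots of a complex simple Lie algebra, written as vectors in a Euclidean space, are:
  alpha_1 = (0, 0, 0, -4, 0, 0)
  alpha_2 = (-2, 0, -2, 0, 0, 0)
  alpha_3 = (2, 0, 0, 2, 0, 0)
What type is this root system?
Compute the Cartan integers a_ij = 2(alpha_i, alpha_j)/(alpha_j, alpha_j); the resulting 3x3 Cartan matrix is
[[2, 0, -2], [0, 2, -1], [-1, -1, 2]].
The roots have two lengths (squared-length ratio 2:1); the short ones are alpha_{2,3}. The associated Dynkin diagram is a chain of 3 nodes with a double edge at one end; the terminal node there is the unique long simple root (C_3), so the type is C_3 (the algebra sp(6)).

C3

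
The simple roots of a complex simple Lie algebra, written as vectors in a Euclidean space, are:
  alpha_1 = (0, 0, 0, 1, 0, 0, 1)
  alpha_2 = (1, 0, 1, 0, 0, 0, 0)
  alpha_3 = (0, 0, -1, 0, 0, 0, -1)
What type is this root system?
Compute the Cartan integers a_ij = 2(alpha_i, alpha_j)/(alpha_j, alpha_j); the resulting 3x3 Cartan matrix is
[[2, 0, -1], [0, 2, -1], [-1, -1, 2]].
All simple roots have the same length, so the diagram is simply laced. The associated Dynkin diagram is a chain of 3 nodes with single edges (A_3), so the type is A_3 (the algebra sl(4)).

A3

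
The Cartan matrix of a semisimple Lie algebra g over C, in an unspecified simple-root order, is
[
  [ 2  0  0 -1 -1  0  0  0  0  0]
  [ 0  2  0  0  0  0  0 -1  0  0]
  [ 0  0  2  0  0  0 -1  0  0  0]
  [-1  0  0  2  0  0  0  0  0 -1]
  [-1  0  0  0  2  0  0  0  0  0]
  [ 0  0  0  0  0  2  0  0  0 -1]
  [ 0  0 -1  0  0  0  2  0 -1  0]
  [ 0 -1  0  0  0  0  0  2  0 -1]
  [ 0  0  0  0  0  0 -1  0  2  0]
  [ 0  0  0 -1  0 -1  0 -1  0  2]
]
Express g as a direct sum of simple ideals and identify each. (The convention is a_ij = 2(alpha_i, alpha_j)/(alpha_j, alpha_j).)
A_3 ⊕ E_7

The diagram associated to this matrix has two connected components: the simple roots {alpha_3, alpha_7, alpha_9} form a chain of 3 nodes with single edges (A_3), and {alpha_1, alpha_2, alpha_4, alpha_5, alpha_6, alpha_8, alpha_10} form a chain of 6 nodes with one extra node attached to the third node from one end (E_7). A semisimple Lie algebra decomposes uniquely as the direct sum of simple ideals, one per connected component of its Dynkin diagram, so g ≅ A_3 ⊕ E_7 (dimension 15 + 133 = 148).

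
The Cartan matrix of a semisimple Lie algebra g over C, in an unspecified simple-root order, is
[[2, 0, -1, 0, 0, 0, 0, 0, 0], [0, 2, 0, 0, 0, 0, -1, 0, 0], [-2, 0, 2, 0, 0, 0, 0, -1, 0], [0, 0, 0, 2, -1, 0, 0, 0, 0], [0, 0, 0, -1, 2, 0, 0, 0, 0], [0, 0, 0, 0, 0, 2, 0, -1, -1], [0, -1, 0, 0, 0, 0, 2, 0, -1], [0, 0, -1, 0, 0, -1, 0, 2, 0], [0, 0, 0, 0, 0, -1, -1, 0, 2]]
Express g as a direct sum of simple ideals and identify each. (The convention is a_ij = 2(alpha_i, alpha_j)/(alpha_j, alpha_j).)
A_2 + B_7

The diagram associated to this matrix has two connected components: the simple roots {alpha_4, alpha_5} form a chain of 2 nodes with single edges (A_2), and {alpha_1, alpha_2, alpha_3, alpha_6, alpha_7, alpha_8, alpha_9} form a chain of 7 nodes with a double edge at one end; the terminal node there is the unique short simple root (B_7). A semisimple Lie algebra decomposes uniquely as the direct sum of simple ideals, one per connected component of its Dynkin diagram, so g ≅ A_2 ⊕ B_7 (dimension 8 + 105 = 113).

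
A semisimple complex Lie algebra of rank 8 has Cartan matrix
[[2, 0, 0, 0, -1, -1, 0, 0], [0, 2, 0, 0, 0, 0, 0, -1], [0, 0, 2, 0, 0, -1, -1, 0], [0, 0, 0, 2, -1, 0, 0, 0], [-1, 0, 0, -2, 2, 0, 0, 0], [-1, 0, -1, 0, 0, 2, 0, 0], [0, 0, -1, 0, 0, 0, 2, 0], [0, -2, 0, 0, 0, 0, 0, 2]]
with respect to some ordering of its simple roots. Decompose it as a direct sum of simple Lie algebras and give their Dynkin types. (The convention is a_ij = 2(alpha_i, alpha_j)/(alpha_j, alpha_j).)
The diagram associated to this matrix has two connected components: the simple roots {alpha_2, alpha_8} form a chain of 2 nodes with a double edge at one end; the terminal node there is the unique short simple root (B_2), and {alpha_1, alpha_3, alpha_4, alpha_5, alpha_6, alpha_7} form a chain of 6 nodes with a double edge at one end; the terminal node there is the unique short simple root (B_6). A semisimple Lie algebra decomposes uniquely as the direct sum of simple ideals, one per connected component of its Dynkin diagram, so g ≅ B_2 ⊕ B_6 (dimension 10 + 78 = 88).

type B_2 + type B_6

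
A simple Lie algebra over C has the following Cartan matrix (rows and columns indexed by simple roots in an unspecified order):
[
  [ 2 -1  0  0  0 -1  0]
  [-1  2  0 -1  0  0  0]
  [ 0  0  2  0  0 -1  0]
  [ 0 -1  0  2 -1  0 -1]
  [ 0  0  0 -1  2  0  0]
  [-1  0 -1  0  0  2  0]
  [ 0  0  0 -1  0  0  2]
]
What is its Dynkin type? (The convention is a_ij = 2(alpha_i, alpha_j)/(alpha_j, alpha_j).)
The matrix has rank 7 with 2's on the diagonal. Reading the off-diagonal entries as Dynkin edges (a single edge where a_ij = a_ji = -1; a double or triple edge where a_ij * a_ji = 2 or 3), the diagram is a chain of 5 nodes with a fork of two nodes at one end (D_7). One simple-root ordering that puts it in standard form is (alpha_3, alpha_6, alpha_1, alpha_2, alpha_4, alpha_5, alpha_7). So the algebra is type D_7, i.e. so(14).

D7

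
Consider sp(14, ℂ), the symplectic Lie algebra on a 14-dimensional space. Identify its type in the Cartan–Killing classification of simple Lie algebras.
This is sp(14), which has dimension 14(14+1)/2 = 105 and rank 14/2 = 7. In the classification of classical Lie algebras, the symplectic algebra sp(2n) has type C_n; here n = 7, so the Dynkin diagram is a chain of 7 nodes with a double edge at one end; the terminal node there is the unique long simple root (C_7). Hence the type is C_7.

C_7 (sp(14))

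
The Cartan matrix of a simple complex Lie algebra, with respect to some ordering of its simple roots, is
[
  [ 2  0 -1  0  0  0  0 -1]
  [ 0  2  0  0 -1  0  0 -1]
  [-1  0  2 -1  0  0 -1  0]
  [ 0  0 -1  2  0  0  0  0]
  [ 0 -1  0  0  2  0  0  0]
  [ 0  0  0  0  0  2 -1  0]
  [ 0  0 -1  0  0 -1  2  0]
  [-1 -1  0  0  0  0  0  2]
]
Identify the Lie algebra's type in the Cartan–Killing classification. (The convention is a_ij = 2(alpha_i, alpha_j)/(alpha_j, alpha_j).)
The matrix has rank 8 with 2's on the diagonal. Reading the off-diagonal entries as Dynkin edges (a single edge where a_ij = a_ji = -1; a double or triple edge where a_ij * a_ji = 2 or 3), the diagram is a chain of 7 nodes with one extra node attached to the third node from one end (E_8). One simple-root ordering that puts it in standard form is (alpha_6, alpha_4, alpha_7, alpha_3, alpha_1, alpha_8, alpha_2, alpha_5). So the algebra is type E_8.

E_8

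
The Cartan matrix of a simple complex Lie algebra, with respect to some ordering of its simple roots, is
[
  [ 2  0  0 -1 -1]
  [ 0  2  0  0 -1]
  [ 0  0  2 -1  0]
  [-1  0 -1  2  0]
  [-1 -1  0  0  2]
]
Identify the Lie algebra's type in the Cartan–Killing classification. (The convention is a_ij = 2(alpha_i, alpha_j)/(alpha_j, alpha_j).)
The matrix has rank 5 with 2's on the diagonal. Reading the off-diagonal entries as Dynkin edges (a single edge where a_ij = a_ji = -1; a double or triple edge where a_ij * a_ji = 2 or 3), the diagram is a chain of 5 nodes with single edges (A_5). One simple-root ordering that puts it in standard form is (alpha_2, alpha_5, alpha_1, alpha_4, alpha_3). So the algebra is type A_5, i.e. sl(6).

type A_5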